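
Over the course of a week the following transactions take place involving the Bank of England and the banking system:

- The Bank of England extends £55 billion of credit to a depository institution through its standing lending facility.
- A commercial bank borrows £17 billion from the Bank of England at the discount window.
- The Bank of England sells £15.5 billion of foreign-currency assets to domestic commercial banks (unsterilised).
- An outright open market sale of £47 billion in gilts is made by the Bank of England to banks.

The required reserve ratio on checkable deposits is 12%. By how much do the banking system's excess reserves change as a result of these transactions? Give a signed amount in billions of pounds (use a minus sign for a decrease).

+£9.5 billion

Discount-window loan £55 billion: reserves +£55B, deposits 0.
Discount-window loan £17 billion: reserves +£17B, deposits 0.
FX sale £15.5 billion: reserves −£15.5B, deposits 0.
OMO sale (to banks) £47 billion: reserves −£47B, deposits 0.
Totals: Δreserves = +£9.5B, Δdeposits = 0.
Δrequired reserves = 12% × 0 = 0.
Δexcess reserves = Δreserves − Δrequired = +£9.5B − (0) = +£9.5 billion.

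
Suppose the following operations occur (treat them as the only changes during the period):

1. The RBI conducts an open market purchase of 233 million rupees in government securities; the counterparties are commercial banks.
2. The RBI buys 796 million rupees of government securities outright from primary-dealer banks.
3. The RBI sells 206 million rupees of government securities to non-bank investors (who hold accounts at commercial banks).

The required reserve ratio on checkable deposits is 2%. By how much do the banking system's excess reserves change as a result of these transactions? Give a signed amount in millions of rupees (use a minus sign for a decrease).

OMO purchase (from banks) 233 million rupees: reserves +233M, deposits 0.
OMO purchase (from banks) 796 million rupees: reserves +796M, deposits 0.
Asset sale (to non-banks) 206 million rupees: reserves −206M, deposits −206M.
Totals: Δreserves = +823M, Δdeposits = −206M.
Δrequired reserves = 2% × −206M = −4.12M.
Δexcess reserves = Δreserves − Δrequired = +823M − (−4.12M) = +827.12 million.

+827.12 million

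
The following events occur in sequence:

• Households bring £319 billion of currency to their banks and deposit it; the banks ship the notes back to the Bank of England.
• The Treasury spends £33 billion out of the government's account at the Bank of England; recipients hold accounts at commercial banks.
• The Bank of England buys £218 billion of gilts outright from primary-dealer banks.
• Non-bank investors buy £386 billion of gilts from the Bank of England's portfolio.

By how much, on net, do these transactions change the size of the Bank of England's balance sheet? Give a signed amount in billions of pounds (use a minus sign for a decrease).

Bank of England balance sheet:
  Assets:      Securities −£168B
  Liabilities: Bank reserves +£184B, Currency in circulation −£319B, Government deposits −£33B
Change in total Bank of England assets = -£168 billion.

-£168 billion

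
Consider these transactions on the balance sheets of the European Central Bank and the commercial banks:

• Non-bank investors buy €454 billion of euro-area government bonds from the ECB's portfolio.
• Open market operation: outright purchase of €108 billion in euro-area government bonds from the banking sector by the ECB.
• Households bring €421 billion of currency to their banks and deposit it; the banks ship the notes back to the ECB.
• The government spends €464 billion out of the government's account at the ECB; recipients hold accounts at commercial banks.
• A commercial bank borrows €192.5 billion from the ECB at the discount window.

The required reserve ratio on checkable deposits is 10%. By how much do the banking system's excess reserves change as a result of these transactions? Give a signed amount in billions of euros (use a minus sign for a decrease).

Asset sale (to non-banks) €454 billion: reserves −€454B, deposits −€454B.
OMO purchase (from banks) €108 billion: reserves +€108B, deposits 0.
Currency deposit €421 billion: reserves +€421B, deposits +€421B.
Government spending €464 billion: reserves +€464B, deposits +€464B.
Discount-window loan €192.5 billion: reserves +€192.5B, deposits 0.
Totals: Δreserves = +€731.5B, Δdeposits = +€431B.
Δrequired reserves = 10% × +€431B = +€43.1B.
Δexcess reserves = Δreserves − Δrequired = +€731.5B − (+€43.1B) = +€688.4 billion.

+€688.4 billion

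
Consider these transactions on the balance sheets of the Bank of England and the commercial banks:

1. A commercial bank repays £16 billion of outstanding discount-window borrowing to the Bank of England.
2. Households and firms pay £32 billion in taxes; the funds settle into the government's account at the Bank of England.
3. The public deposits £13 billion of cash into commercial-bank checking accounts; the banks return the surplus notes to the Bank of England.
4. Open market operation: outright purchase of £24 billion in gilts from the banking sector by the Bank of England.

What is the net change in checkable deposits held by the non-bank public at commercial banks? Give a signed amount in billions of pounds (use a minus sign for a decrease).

-£19 billion

Discount-window repayment £16 billion: the counterparty is a bank, so public deposits are unchanged → 0.
Government account inflow £32 billion: non-bank counterparties' bank balances fall → −£32B.
Currency deposit £13 billion: non-bank counterparties' bank balances rise → +£13B.
OMO purchase (from banks) £24 billion: the counterparty is a bank, so public deposits are unchanged → 0.
Net: 0 − 32 + 13 + 0 = -£19 billion.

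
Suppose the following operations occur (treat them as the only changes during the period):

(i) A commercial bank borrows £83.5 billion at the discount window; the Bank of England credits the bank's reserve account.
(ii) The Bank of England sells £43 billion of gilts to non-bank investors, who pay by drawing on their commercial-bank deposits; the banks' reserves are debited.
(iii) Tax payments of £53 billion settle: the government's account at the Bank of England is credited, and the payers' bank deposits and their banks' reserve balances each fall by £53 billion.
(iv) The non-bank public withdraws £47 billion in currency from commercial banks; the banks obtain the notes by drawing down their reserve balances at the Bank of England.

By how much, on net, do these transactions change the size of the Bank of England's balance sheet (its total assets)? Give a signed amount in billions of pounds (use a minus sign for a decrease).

Discount-window loan £83.5 billion: a Bank of England asset is acquired → +£83.5B.
Asset sale (to non-banks) £43 billion: a Bank of England asset is shed → −£43B.
Government account inflow £53 billion: only the composition of liabilities changes → 0.
Currency withdrawal £47 billion: only the composition of liabilities changes → 0.
Net: 83.5 − 43 + 0 + 0 = +£40.5 billion.

+£40.5 billion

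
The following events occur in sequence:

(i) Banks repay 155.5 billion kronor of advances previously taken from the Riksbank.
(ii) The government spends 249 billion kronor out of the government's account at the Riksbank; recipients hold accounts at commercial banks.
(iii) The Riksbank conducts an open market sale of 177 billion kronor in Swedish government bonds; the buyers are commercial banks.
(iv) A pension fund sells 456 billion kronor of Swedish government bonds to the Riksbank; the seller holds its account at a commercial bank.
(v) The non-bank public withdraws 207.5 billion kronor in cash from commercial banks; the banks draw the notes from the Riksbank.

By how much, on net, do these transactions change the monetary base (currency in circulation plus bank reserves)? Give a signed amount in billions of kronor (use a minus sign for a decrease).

Riksbank balance sheet:
  Assets:      Securities +279B, Loans to banks −155.5B
  Liabilities: Bank reserves +165B, Currency in circulation +207.5B, Government deposits −249B
Commercial banking system:
  Assets:      Reserves at CB +165B, Securities +177B
  Liabilities: Checkable deposits +497.5B, Borrowings from CB −155.5B
Monetary base = currency + reserves: +207.5B + (+165B) = +372.5 billion.

+372.5 billion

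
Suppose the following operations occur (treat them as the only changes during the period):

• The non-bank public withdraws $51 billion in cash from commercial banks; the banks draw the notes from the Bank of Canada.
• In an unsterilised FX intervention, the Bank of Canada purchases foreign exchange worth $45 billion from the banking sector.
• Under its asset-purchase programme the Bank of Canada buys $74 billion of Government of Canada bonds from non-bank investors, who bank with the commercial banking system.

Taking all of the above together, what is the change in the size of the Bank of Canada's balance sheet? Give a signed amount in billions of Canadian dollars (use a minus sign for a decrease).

+$119 billion

Currency withdrawal $51 billion: only the composition of liabilities changes → 0.
FX purchase $45 billion: a Bank of Canada asset is acquired → +$45B.
Asset purchase (from non-banks) $74 billion: a Bank of Canada asset is acquired → +$74B.
Net: 0 + 45 + 74 = +$119 billion.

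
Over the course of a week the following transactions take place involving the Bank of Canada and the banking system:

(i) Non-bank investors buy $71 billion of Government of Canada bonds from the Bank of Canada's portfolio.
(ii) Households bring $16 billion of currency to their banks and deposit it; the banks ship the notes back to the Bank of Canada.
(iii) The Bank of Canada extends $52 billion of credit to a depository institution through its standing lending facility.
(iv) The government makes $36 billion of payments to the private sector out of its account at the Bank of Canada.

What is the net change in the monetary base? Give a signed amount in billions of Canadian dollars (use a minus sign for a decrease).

+$17 billion

Asset sale (to non-banks) $71 billion: Bank of Canada balance sheet contracts → −$71B.
Currency deposit $16 billion: just a shift between currency and reserves — both are base money → 0.
Discount-window loan $52 billion: Bank of Canada balance sheet expands → +$52B.
Government spending $36 billion: a non-base liability converts back to reserves → +$36B.
Net: −71 + 0 + 52 + 36 = +$17 billion.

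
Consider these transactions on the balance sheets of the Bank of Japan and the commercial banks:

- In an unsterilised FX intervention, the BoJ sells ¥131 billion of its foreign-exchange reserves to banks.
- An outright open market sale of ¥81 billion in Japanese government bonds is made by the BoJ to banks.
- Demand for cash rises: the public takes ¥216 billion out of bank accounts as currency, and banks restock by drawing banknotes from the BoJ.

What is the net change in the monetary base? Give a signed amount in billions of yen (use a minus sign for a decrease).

-¥212 billion

FX sale ¥131 billion: BoJ balance sheet contracts → −¥131B.
OMO sale (to banks) ¥81 billion: BoJ balance sheet contracts → −¥81B.
Currency withdrawal ¥216 billion: just a shift between currency and reserves — both are base money → 0.
Net: −131 − 81 + 0 = -¥212 billion.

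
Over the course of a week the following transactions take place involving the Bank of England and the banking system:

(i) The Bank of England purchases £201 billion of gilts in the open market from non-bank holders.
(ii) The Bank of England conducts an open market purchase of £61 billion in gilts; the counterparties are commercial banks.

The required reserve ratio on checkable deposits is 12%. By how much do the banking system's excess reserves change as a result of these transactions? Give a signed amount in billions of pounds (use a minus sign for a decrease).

Asset purchase (from non-banks) £201 billion: reserves +£201B, deposits +£201B.
OMO purchase (from banks) £61 billion: reserves +£61B, deposits 0.
Totals: Δreserves = +£262B, Δdeposits = +£201B.
Δrequired reserves = 12% × +£201B = +£24.12B.
Δexcess reserves = Δreserves − Δrequired = +£262B − (+£24.12B) = +£237.88 billion.

+£237.88 billion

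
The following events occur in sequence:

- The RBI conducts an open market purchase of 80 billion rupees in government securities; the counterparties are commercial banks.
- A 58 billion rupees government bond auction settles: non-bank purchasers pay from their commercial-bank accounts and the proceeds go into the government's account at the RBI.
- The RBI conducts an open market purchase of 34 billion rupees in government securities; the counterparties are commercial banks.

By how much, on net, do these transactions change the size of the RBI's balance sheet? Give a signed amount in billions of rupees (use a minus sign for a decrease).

OMO purchase (from banks) 80 billion rupees: an RBI asset is acquired → +80B.
Government account inflow 58 billion rupees: only the composition of liabilities changes → 0.
OMO purchase (from banks) 34 billion rupees: an RBI asset is acquired → +34B.
Net: 80 + 0 + 34 = +114 billion.

+114 billion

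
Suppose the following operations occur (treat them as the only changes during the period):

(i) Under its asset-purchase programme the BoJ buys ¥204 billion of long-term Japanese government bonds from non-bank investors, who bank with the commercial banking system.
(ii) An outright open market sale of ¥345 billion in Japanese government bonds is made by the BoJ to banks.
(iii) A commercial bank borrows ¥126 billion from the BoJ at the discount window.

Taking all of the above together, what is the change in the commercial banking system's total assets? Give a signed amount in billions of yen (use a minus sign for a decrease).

BoJ balance sheet:
  Assets:      Securities −¥141B, Loans to banks +¥126B
  Liabilities: Bank reserves −¥15B
Commercial banking system:
  Assets:      Reserves at CB −¥15B, Securities +¥345B
  Liabilities: Checkable deposits +¥204B, Borrowings from CB +¥126B
Change in total bank assets = +¥330 billion.

+¥330 billion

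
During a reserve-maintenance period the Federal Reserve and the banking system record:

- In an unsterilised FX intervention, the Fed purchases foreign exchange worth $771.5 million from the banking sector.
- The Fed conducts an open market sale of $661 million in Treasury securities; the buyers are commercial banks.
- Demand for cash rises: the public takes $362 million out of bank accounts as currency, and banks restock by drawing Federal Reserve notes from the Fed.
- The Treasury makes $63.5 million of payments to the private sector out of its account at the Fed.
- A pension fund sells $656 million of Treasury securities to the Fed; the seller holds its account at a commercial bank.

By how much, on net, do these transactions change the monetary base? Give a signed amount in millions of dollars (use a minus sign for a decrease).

+$830 million

FX purchase $771.5 million: Fed balance sheet expands → +$771.5M.
OMO sale (to banks) $661 million: Fed balance sheet contracts → −$661M.
Currency withdrawal $362 million: just a shift between currency and reserves — both are base money → 0.
Government spending $63.5 million: a non-base liability converts back to reserves → +$63.5M.
Asset purchase (from non-banks) $656 million: Fed balance sheet expands → +$656M.
Net: 771.5 − 661 + 0 + 63.5 + 656 = +$830 million.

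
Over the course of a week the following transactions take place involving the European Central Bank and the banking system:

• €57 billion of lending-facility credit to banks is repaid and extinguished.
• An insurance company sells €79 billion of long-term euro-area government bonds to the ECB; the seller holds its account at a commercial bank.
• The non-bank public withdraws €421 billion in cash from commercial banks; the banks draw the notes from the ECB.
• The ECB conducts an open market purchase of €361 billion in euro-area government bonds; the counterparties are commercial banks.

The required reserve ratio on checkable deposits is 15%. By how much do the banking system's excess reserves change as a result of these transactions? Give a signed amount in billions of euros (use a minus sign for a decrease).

+€13.3 billion

Discount-window repayment €57 billion: reserves −€57B, deposits 0.
Asset purchase (from non-banks) €79 billion: reserves +€79B, deposits +€79B.
Currency withdrawal €421 billion: reserves −€421B, deposits −€421B.
OMO purchase (from banks) €361 billion: reserves +€361B, deposits 0.
Totals: Δreserves = −€38B, Δdeposits = −€342B.
Δrequired reserves = 15% × −€342B = −€51.3B.
Δexcess reserves = Δreserves − Δrequired = −€38B − (−€51.3B) = +€13.3 billion.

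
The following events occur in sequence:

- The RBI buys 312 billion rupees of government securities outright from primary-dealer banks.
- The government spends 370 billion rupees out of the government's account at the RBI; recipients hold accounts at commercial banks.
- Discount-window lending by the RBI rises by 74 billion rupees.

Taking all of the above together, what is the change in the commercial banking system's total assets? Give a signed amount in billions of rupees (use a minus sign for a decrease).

+444 billion

RBI balance sheet:
  Assets:      Securities +312B, Loans to banks +74B
  Liabilities: Bank reserves +756B, Government deposits −370B
Commercial banking system:
  Assets:      Reserves at CB +756B, Securities −312B
  Liabilities: Checkable deposits +370B, Borrowings from CB +74B
Change in total bank assets = +444 billion.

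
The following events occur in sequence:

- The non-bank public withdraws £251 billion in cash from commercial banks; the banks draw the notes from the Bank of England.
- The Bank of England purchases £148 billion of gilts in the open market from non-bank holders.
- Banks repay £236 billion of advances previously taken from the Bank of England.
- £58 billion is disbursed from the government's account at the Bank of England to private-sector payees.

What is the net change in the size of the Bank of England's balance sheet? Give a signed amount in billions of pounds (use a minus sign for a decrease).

Bank of England balance sheet:
  Assets:      Securities +£148B, Loans to banks −£236B
  Liabilities: Bank reserves −£281B, Currency in circulation +£251B, Government deposits −£58B
Commercial banking system:
  Assets:      Reserves at CB −£281B
  Liabilities: Checkable deposits −£45B, Borrowings from CB −£236B
Change in total Bank of England assets = -£88 billion.

-£88 billion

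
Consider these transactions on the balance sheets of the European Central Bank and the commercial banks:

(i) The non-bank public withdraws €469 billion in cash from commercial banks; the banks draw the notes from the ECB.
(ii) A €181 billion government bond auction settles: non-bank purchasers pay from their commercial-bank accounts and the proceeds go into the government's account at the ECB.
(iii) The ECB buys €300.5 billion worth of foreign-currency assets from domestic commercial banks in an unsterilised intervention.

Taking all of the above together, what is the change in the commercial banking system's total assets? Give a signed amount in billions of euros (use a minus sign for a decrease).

-€650 billion

Currency withdrawal €469 billion: bank balance sheets shrink → −€469B.
Government account inflow €181 billion: bank balance sheets shrink → −€181B.
FX purchase €300.5 billion: just an asset swap on bank balance sheets → 0.
Net: −469 − 181 + 0 = -€650 billion.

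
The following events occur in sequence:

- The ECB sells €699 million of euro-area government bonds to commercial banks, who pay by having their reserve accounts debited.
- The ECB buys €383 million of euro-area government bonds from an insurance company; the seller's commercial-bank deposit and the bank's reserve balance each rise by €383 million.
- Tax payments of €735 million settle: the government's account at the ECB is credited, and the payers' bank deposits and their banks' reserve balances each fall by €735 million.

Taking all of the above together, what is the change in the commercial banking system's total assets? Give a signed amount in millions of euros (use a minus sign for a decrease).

ECB balance sheet:
  Assets:      Securities −€316M
  Liabilities: Bank reserves −€1051M, Government deposits +€735M
Commercial banking system:
  Assets:      Reserves at CB −€1051M, Securities +€699M
  Liabilities: Checkable deposits −€352M
Change in total bank assets = -€352 million.

-€352 million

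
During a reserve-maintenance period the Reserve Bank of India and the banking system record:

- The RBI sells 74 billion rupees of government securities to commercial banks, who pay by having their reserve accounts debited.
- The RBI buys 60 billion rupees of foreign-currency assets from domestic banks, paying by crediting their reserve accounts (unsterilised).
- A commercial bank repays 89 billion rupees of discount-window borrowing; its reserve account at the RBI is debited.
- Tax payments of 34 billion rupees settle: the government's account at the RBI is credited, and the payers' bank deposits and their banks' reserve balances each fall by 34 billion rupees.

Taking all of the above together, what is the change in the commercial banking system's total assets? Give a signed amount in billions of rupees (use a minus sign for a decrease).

-123 billion

RBI balance sheet:
  Assets:      Securities −74B, Loans to banks −89B, Foreign assets +60B
  Liabilities: Bank reserves −137B, Government deposits +34B
Commercial banking system:
  Assets:      Reserves at CB −137B, Securities +74B, Foreign assets −60B
  Liabilities: Checkable deposits −34B, Borrowings from CB −89B
Change in total bank assets = -123 billion.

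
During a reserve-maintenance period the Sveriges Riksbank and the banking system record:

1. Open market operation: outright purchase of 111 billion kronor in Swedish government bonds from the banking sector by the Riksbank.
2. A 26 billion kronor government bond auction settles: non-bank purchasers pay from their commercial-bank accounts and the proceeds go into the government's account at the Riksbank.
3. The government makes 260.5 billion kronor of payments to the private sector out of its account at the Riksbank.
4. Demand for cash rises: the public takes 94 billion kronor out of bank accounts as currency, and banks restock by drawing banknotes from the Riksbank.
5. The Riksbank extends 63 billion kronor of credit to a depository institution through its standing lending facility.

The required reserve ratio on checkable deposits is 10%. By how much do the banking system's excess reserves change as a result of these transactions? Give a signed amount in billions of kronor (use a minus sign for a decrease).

OMO purchase (from banks) 111 billion kronor: reserves +111B, deposits 0.
Government account inflow 26 billion kronor: reserves −26B, deposits −26B.
Government spending 260.5 billion kronor: reserves +260.5B, deposits +260.5B.
Currency withdrawal 94 billion kronor: reserves −94B, deposits −94B.
Discount-window loan 63 billion kronor: reserves +63B, deposits 0.
Totals: Δreserves = +314.5B, Δdeposits = +140.5B.
Δrequired reserves = 10% × +140.5B = +14.05B.
Δexcess reserves = Δreserves − Δrequired = +314.5B − (+14.05B) = +300.45 billion.

+300.45 billion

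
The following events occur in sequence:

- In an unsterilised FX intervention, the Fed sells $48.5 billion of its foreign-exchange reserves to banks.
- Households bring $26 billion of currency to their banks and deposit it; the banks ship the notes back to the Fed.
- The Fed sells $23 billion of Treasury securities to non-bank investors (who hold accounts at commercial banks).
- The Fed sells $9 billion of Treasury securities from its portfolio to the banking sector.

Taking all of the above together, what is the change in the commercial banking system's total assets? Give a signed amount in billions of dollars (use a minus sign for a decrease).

+$3 billion

Fed balance sheet:
  Assets:      Securities −$32B, Foreign assets −$48.5B
  Liabilities: Bank reserves −$54.5B, Currency in circulation −$26B
Commercial banking system:
  Assets:      Reserves at CB −$54.5B, Securities +$9B, Foreign assets +$48.5B
  Liabilities: Checkable deposits +$3B
Change in total bank assets = +$3 billion.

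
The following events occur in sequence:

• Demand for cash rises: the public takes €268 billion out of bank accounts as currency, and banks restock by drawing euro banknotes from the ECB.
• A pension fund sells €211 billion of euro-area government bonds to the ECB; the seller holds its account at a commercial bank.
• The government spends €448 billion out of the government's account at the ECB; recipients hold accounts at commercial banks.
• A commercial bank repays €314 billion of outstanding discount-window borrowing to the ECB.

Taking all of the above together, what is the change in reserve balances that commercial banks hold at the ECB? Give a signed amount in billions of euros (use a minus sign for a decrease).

Currency withdrawal €268 billion: banks swap reserves for currency → −€268B.
Asset purchase (from non-banks) €211 billion: the ECB pays by crediting reserve accounts → +€211B.
Government spending €448 billion: government payments flow into bank reserve accounts → +€448B.
Discount-window repayment €314 billion: repayment is debited from reserves → −€314B.
Net: −268 + 211 + 448 − 314 = +€77 billion.

+€77 billion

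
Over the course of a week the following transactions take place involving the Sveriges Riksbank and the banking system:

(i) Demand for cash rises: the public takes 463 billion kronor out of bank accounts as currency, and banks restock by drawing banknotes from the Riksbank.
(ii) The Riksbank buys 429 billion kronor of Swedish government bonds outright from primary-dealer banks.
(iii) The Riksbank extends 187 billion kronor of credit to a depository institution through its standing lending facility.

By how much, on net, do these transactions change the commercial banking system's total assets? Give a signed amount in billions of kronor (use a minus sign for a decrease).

Currency withdrawal 463 billion kronor: bank balance sheets shrink → −463B.
OMO purchase (from banks) 429 billion kronor: just an asset swap on bank balance sheets → 0.
Discount-window loan 187 billion kronor: bank balance sheets expand → +187B.
Net: −463 + 0 + 187 = -276 billion.

-276 billion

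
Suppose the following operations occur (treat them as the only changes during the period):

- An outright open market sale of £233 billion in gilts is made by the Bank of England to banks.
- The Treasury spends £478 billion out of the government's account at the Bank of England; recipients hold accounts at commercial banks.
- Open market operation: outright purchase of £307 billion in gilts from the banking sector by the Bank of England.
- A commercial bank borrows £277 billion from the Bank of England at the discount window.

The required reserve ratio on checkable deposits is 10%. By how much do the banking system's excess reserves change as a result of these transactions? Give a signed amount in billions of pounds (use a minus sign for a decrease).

+£781.2 billion

OMO sale (to banks) £233 billion: reserves −£233B, deposits 0.
Government spending £478 billion: reserves +£478B, deposits +£478B.
OMO purchase (from banks) £307 billion: reserves +£307B, deposits 0.
Discount-window loan £277 billion: reserves +£277B, deposits 0.
Totals: Δreserves = +£829B, Δdeposits = +£478B.
Δrequired reserves = 10% × +£478B = +£47.8B.
Δexcess reserves = Δreserves − Δrequired = +£829B − (+£47.8B) = +£781.2 billion.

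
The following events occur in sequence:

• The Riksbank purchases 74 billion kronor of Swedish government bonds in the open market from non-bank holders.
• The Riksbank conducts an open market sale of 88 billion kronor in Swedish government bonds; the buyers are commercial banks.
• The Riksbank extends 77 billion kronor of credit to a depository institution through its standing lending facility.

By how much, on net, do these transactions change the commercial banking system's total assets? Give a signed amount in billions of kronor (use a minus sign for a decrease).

Riksbank balance sheet:
  Assets:      Securities −14B, Loans to banks +77B
  Liabilities: Bank reserves +63B
Commercial banking system:
  Assets:      Reserves at CB +63B, Securities +88B
  Liabilities: Checkable deposits +74B, Borrowings from CB +77B
Change in total bank assets = +151 billion.

+151 billion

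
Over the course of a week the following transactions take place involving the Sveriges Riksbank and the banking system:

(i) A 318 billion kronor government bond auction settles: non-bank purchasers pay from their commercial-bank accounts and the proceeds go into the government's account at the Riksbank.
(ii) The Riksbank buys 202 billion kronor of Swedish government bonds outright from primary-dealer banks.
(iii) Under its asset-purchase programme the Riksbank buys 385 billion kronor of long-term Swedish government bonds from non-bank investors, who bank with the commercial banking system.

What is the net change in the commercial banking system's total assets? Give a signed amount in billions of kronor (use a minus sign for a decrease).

+67 billion

Riksbank balance sheet:
  Assets:      Securities +587B
  Liabilities: Bank reserves +269B, Government deposits +318B
Commercial banking system:
  Assets:      Reserves at CB +269B, Securities −202B
  Liabilities: Checkable deposits +67B
Change in total bank assets = +67 billion.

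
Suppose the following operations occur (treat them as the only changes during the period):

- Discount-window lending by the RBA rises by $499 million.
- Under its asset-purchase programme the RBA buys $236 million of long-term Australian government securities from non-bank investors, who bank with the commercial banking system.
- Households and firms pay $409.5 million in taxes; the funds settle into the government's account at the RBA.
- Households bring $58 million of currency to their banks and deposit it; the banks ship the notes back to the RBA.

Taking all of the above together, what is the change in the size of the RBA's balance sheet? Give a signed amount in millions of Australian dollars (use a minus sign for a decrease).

Discount-window loan $499 million: an RBA asset is acquired → +$499M.
Asset purchase (from non-banks) $236 million: an RBA asset is acquired → +$236M.
Government account inflow $409.5 million: only the composition of liabilities changes → 0.
Currency deposit $58 million: only the composition of liabilities changes → 0.
Net: 499 + 236 + 0 + 0 = +$735 million.

+$735 million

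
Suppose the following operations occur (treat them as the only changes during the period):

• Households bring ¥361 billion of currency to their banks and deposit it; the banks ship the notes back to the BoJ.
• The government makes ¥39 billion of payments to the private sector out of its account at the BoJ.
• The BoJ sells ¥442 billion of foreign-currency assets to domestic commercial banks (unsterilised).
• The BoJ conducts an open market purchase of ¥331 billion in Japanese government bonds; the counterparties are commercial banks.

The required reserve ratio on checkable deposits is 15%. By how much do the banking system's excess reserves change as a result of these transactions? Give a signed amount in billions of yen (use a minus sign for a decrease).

+¥229 billion

Currency deposit ¥361 billion: reserves +¥361B, deposits +¥361B.
Government spending ¥39 billion: reserves +¥39B, deposits +¥39B.
FX sale ¥442 billion: reserves −¥442B, deposits 0.
OMO purchase (from banks) ¥331 billion: reserves +¥331B, deposits 0.
Totals: Δreserves = +¥289B, Δdeposits = +¥400B.
Δrequired reserves = 15% × +¥400B = +¥60B.
Δexcess reserves = Δreserves − Δrequired = +¥289B − (+¥60B) = +¥229 billion.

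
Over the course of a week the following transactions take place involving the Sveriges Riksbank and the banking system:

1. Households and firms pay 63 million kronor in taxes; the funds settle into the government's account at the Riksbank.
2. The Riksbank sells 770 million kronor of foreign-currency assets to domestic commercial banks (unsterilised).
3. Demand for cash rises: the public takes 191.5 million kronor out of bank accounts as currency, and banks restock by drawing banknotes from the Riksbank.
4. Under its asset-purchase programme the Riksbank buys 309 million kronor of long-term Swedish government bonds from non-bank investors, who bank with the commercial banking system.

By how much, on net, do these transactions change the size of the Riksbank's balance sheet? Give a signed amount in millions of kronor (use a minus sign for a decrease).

-461 million

Riksbank balance sheet:
  Assets:      Securities +309M, Foreign assets −770M
  Liabilities: Bank reserves −715.5M, Currency in circulation +191.5M, Government deposits +63M
Change in total Riksbank assets = -461 million.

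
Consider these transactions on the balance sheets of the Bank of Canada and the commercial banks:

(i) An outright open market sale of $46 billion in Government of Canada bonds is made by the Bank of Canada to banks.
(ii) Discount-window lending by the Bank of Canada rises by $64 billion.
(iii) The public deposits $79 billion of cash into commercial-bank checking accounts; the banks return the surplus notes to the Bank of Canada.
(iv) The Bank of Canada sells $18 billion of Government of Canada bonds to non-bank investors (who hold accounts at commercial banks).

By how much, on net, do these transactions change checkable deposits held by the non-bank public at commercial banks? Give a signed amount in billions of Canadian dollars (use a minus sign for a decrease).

+$61 billion

Bank of Canada balance sheet:
  Assets:      Securities −$64B, Loans to banks +$64B
  Liabilities: Bank reserves +$79B, Currency in circulation −$79B
Commercial banking system:
  Assets:      Reserves at CB +$79B, Securities +$46B
  Liabilities: Checkable deposits +$61B, Borrowings from CB +$64B
So the change in checkable deposits held by the non-bank public at commercial banks is +$61 billion.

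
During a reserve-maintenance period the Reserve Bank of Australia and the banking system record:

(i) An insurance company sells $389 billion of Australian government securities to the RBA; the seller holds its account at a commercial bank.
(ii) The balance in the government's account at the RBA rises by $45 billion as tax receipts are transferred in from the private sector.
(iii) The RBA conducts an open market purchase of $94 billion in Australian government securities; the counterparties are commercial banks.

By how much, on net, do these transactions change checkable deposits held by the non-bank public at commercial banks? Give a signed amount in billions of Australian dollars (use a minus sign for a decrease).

RBA balance sheet:
  Assets:      Securities +$483B
  Liabilities: Bank reserves +$438B, Government deposits +$45B
Commercial banking system:
  Assets:      Reserves at CB +$438B, Securities −$94B
  Liabilities: Checkable deposits +$344B
So the change in checkable deposits held by the non-bank public at commercial banks is +$344 billion.

+$344 billion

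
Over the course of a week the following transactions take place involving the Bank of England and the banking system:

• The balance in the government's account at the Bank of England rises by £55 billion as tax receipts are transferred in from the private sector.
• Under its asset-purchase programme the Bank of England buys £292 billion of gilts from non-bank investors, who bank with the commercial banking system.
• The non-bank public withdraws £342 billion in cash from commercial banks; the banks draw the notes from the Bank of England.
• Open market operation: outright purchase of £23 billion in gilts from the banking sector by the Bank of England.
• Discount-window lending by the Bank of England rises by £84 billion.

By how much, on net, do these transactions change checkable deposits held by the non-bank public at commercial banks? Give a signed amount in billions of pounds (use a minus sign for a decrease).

-£105 billion

Government account inflow £55 billion: non-bank counterparties' bank balances fall → −£55B.
Asset purchase (from non-banks) £292 billion: non-bank counterparties' bank balances rise → +£292B.
Currency withdrawal £342 billion: non-bank counterparties' bank balances fall → −£342B.
OMO purchase (from banks) £23 billion: the counterparty is a bank, so public deposits are unchanged → 0.
Discount-window loan £84 billion: the counterparty is a bank, so public deposits are unchanged → 0.
Net: −55 + 292 − 342 + 0 + 0 = -£105 billion.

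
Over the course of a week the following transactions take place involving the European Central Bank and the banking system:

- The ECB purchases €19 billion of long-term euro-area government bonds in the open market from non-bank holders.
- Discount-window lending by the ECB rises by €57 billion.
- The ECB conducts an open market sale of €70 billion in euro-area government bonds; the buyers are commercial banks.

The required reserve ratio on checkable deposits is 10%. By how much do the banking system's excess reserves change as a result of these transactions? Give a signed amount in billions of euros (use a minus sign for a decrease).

+€4.1 billion

Asset purchase (from non-banks) €19 billion: reserves +€19B, deposits +€19B.
Discount-window loan €57 billion: reserves +€57B, deposits 0.
OMO sale (to banks) €70 billion: reserves −€70B, deposits 0.
Totals: Δreserves = +€6B, Δdeposits = +€19B.
Δrequired reserves = 10% × +€19B = +€1.9B.
Δexcess reserves = Δreserves − Δrequired = +€6B − (+€1.9B) = +€4.1 billion.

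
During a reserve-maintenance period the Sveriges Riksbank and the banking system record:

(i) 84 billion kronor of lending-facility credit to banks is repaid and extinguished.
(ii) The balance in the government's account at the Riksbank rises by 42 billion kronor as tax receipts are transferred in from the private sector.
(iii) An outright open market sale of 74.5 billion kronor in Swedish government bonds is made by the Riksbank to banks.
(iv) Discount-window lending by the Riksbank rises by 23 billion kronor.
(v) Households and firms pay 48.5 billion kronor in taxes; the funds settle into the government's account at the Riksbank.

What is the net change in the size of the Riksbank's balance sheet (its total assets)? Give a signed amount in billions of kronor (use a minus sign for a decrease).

-135.5 billion

Riksbank balance sheet:
  Assets:      Securities −74.5B, Loans to banks −61B
  Liabilities: Bank reserves −226B, Government deposits +90.5B
Change in total Riksbank assets = -135.5 billion.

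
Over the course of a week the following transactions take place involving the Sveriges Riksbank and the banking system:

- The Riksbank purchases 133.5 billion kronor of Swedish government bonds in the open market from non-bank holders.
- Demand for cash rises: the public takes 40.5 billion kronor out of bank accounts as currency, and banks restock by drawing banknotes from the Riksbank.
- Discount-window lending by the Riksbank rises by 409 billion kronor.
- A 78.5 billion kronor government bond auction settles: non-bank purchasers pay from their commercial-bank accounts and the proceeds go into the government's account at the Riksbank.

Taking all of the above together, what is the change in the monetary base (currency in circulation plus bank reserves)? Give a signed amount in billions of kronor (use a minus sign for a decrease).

+464 billion

Riksbank balance sheet:
  Assets:      Securities +133.5B, Loans to banks +409B
  Liabilities: Bank reserves +423.5B, Currency in circulation +40.5B, Government deposits +78.5B
Monetary base = currency + reserves: +40.5B + (+423.5B) = +464 billion.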